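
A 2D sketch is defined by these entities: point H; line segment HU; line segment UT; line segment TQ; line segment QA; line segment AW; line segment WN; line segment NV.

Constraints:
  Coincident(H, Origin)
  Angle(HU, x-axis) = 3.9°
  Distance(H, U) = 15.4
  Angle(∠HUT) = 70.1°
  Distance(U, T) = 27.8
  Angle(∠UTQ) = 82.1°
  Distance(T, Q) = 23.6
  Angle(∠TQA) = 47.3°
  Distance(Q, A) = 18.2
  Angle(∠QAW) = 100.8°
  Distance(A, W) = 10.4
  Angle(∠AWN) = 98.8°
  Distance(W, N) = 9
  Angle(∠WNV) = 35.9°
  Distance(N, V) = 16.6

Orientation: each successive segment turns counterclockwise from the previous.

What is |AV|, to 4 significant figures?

2.907

∠AWN = 98.8° gives WN at 144.8° from the x-axis; with |WN| = 9.0, N = (-1.134, 23.69). ∠WNV = 35.9° gives NV at -71.10° from the x-axis; with |NV| = 16.6, V = (4.243, 7.986). Then |AV| = |V − A| = 2.907.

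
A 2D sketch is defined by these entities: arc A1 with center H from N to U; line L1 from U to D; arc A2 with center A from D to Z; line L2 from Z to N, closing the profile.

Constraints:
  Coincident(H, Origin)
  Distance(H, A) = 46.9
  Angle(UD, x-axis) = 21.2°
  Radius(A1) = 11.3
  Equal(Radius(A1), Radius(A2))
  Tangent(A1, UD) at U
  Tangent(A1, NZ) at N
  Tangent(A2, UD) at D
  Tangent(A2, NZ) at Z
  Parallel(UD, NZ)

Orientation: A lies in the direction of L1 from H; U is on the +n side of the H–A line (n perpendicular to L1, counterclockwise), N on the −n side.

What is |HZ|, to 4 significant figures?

48.24

The slot axis is L1's direction at 21.2°, so u = (cos 21.2°, sin 21.2°) = (0.9323, 0.3616) and n = (−sin 21.2°, cos 21.2°) = (-0.3616, 0.9323). H is at the origin and A lies 46.9 along u from H, so A = 46.9·u = (43.73, 16.96). Tangency of A1 to both parallel lines with radius 11.3 puts U and N at H ± 11.3·n: U = (-4.086, 10.54), N = (4.086, -10.54). Equal radii place D and Z the same way about A: D = A + 11.3·n = (39.64, 27.50), Z = A − 11.3·n = (47.81, 6.425). Then |HZ| = |Z − H| = 48.24.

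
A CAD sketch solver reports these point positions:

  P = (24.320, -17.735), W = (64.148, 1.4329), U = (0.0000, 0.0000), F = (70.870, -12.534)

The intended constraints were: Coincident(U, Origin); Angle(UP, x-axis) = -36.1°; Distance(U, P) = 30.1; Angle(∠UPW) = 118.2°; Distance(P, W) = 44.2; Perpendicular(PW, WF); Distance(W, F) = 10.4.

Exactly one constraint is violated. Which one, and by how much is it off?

Distance(W, F) = 10.4 — off by 5.10.

U = (0.00, 0.00) ✓; UP at -36.10° ✓; |UP| = 30.10 ✓; ∠UPW = 118.2° ✓; |PW| = 44.20 ✓; ∠(PW, WF) = 90.00° ✓; |WF| = 15.50 ✗.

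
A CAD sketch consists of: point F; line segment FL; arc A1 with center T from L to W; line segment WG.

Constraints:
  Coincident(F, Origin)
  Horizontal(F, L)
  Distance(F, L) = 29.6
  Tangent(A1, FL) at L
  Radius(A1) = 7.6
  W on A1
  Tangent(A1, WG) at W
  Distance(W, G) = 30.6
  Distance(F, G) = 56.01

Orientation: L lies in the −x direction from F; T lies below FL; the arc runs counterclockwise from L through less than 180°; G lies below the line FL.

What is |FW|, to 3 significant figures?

37.6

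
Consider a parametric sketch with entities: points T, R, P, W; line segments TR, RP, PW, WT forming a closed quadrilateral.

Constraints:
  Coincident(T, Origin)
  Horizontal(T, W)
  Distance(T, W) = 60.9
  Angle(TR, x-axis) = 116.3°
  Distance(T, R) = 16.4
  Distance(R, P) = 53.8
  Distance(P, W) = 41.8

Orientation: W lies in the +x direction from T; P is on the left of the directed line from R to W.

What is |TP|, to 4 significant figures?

55.78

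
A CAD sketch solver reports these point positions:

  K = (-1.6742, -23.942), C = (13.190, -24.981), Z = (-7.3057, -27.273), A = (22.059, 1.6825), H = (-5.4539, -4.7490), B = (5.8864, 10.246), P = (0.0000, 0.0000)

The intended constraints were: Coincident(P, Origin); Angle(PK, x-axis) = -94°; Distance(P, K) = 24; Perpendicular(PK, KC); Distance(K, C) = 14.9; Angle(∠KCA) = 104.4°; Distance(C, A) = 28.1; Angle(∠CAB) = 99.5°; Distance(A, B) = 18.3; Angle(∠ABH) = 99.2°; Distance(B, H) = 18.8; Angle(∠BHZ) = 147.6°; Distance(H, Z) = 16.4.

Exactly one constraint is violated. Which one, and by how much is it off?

Distance(H, Z) = 16.4 — off by 6.20.

P = (0.00, 0.00) ✓; PK at -94.00° ✓; |PK| = 24.00 ✓; ∠(PK, KC) = 90.00° ✓; |KC| = 14.90 ✓; ∠KCA = 104.4° ✓; |CA| = 28.10 ✓; ∠CAB = 99.50° ✓; |AB| = 18.30 ✓; ∠ABH = 99.20° ✓; |BH| = 18.80 ✓; ∠BHZ = 147.6° ✓; |HZ| = 22.60 ✗.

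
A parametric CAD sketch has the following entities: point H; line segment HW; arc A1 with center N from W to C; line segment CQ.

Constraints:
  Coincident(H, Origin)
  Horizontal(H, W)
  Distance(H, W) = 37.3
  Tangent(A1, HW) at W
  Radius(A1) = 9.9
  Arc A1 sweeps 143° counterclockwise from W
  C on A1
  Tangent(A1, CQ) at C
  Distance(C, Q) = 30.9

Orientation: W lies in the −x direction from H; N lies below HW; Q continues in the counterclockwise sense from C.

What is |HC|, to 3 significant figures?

46.8

Tangency of A1 to HW means the radius NW is perpendicular to HW, so N = W + (0, -9.9) = (-37.3, -9.90). On A1, W sits at bearing 90° from N; a 143° counterclockwise sweep puts C at bearing 233°, so C = N + 9.9·(cos 233°, sin 233°) = (-43.3, -17.8). Then |HC| = |C − H| = 46.8.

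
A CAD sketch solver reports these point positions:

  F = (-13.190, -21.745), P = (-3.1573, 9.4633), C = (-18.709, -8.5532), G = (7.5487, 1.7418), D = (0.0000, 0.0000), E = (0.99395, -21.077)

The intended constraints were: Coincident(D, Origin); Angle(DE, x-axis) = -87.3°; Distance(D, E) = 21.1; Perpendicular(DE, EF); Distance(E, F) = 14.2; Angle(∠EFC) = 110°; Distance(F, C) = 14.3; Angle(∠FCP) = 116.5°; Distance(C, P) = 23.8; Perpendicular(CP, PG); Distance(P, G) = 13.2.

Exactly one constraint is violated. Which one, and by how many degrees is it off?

Perpendicular(CP, PG) — off by 5.00°.

D = (0.00, 0.00) ✓; DE at -87.30° ✓; |DE| = 21.10 ✓; ∠(DE, EF) = 90.00° ✓; |EF| = 14.20 ✓; ∠EFC = 110.0° ✓; |FC| = 14.30 ✓; ∠FCP = 116.5° ✓; |CP| = 23.80 ✓; ∠(CP, PG) = 85.00° ✗; |PG| = 13.20 ✓.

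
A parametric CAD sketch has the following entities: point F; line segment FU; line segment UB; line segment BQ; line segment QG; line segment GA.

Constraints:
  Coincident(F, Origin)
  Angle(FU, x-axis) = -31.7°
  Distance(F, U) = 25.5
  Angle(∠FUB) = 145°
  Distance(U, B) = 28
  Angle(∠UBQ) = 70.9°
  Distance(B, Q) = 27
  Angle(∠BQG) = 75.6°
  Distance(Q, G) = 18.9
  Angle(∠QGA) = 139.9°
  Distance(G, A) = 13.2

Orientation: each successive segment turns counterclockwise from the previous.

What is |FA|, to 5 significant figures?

23.916

F is at the origin; FU runs at -31.7° with length 25.5, so U = (21.696, -13.400). ∠FUB = 145.0° gives UB at 3.3000° from the x-axis; with |UB| = 28.0, B = (49.649, -11.788). ∠UBQ = 70.9° gives BQ at 112.40° from the x-axis; with |BQ| = 27.0, Q = (39.360, 13.175). ∠BQG = 75.6° gives QG at -143.20° from the x-axis; with |QG| = 18.9, G = (24.227, 1.8535). ∠QGA = 139.9° gives GA at -103.10° from the x-axis; with |GA| = 13.2, A = (21.235, -11.003). Then |FA| = |A − F| = 23.916.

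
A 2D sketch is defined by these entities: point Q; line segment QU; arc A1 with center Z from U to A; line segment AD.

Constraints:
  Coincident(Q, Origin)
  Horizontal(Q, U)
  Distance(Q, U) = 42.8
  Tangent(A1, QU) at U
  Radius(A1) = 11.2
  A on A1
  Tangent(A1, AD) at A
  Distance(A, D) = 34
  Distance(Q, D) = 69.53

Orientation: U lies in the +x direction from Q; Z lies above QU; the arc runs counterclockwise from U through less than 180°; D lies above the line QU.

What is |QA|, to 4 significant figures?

55.24

Checks: |QU| = 42.80 ✓; ∠(ZU, UQ) = 90.00° ✓; |ZU| = 11.20 ✓; |ZA| = 11.20 ✓; ∠(ZA, AD) = 90.00° ✓; |AD| = 34.00 ✓; |QD| = 69.53 ✓.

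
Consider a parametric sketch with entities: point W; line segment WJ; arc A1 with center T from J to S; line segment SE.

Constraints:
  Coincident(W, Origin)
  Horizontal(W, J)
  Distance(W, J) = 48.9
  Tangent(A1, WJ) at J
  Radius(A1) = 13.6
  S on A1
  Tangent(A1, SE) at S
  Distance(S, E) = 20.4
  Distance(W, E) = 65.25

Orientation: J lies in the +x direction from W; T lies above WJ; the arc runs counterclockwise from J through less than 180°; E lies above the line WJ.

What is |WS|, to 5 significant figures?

64.252

Checks: |TS| = 13.60 ✓; ∠(TS, SE) = 90.00° ✓; |SE| = 20.40 ✓; |WE| = 65.25 ✓.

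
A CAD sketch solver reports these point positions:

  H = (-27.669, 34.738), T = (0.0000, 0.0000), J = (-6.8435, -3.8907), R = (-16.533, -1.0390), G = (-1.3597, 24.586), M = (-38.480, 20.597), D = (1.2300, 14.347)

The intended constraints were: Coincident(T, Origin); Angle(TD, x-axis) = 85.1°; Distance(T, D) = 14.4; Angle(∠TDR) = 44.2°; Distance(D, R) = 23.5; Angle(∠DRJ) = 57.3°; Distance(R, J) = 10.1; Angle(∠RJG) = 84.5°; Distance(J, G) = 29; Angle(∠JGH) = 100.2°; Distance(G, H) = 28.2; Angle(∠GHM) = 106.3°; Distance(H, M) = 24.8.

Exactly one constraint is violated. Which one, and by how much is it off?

Distance(H, M) = 24.8 — off by 7.00.

T = (0.00, 0.00) ✓; TD at 85.10° ✓; |TD| = 14.40 ✓; ∠TDR = 44.20° ✓; |DR| = 23.50 ✓; ∠DRJ = 57.30° ✓; |RJ| = 10.10 ✓; ∠RJG = 84.50° ✓; |JG| = 29.00 ✓; ∠JGH = 100.2° ✓; |GH| = 28.20 ✓; ∠GHM = 106.3° ✓; |HM| = 17.80 ✗.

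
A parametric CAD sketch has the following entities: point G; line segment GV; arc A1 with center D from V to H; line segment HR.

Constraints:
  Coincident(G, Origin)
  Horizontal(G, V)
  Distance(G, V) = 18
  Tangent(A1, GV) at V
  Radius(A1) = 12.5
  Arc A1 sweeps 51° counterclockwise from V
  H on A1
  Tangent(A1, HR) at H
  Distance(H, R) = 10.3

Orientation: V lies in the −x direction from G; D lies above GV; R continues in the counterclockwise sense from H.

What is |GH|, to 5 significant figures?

9.4932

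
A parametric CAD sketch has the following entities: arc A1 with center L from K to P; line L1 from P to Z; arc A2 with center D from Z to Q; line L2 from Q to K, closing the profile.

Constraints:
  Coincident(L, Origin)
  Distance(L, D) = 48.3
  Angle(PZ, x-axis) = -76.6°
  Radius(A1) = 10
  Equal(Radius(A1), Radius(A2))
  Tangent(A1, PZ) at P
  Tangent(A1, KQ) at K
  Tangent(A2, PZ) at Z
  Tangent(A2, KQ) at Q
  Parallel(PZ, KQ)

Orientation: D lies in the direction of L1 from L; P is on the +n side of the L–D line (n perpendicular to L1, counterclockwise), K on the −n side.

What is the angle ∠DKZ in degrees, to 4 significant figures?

10.80°

Tangency of A1 to both parallel lines with radius 10.0 puts P and K at L ± 10.0·n: P = (9.728, 2.317), K = (-9.728, -2.317). Equal radii place Z and Q the same way about D: Z = D + 10.0·n = (20.92, -44.67), Q = D − 10.0·n = (1.466, -49.30). Then cos ∠DKZ = KD·KZ / (|KD||KZ|), giving 10.80°.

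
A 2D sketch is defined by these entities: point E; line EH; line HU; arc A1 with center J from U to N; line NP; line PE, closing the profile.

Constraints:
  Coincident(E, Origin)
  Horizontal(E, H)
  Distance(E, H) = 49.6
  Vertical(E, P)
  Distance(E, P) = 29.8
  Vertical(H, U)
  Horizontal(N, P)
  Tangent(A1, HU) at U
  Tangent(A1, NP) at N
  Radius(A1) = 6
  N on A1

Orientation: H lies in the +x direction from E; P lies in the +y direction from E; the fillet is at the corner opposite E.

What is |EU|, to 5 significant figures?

55.015

E is at the origin; E and H share the same y with |EH| = 49.6 and H on the +x side, so H = (49.600, 0.0000). E and P share the same x with |EP| = 29.8 and P on the +y side, so P = (0.0000, 29.800). The virtual corner opposite E is at (49.600, 29.800). The tangent condition forces JU to be normal to HU and tangency of A1 to NP means the radius JN is perpendicular to NP, with radius 6.0, so the center J sits 6.0 in from both sides at J = (43.600, 23.800). That places the tangent points at U = (49.600, 23.800) on HU and N = (43.600, 29.800) on NP. Then |EU| = |U − E| = 55.015.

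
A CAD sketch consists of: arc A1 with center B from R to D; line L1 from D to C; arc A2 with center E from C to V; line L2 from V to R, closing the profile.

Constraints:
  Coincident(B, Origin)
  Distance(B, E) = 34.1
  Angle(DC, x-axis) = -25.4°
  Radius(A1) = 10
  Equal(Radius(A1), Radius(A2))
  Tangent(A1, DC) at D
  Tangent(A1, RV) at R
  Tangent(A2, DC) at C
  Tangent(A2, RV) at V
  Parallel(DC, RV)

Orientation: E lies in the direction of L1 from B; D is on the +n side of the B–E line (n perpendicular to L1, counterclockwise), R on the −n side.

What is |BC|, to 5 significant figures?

35.536

Tangency of A1 to both parallel lines with radius 10.0 puts D and R at B ± 10.0·n: D = (4.2894, 9.0334), R = (-4.2894, -9.0334). Equal radii place C and V the same way about E: C = E + 10.0·n = (35.093, -5.5933), V = E − 10.0·n = (26.514, -23.660). Then |BC| = |C − B| = 35.536.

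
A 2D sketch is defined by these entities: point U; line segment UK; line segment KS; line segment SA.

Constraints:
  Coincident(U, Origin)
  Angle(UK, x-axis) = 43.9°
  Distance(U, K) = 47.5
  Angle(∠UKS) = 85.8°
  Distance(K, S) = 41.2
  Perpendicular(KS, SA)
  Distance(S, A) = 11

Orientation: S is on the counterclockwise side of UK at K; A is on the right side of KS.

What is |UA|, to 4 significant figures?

69.50

U is at the origin; UK runs at 43.9° with length 47.5, so K = 47.5·(cos 43.9°, sin 43.9°) = (34.23, 32.94). ∠UKS = 85.8°, so KS runs at 43.9° + (180° − 85.8°) = 138.1° from the x-axis; with |KS| = 41.2, S = K + 41.2·(cos 138.1°, sin 138.1°) = (3.561, 60.45). The perpendicularity gives SA at right angles to KS; with |SA| = 11.0 on the right of KS, A = S + 11.0·(0.6678, 0.7443) = (10.91, 68.64). Then |UA| = |A − U| = 69.50.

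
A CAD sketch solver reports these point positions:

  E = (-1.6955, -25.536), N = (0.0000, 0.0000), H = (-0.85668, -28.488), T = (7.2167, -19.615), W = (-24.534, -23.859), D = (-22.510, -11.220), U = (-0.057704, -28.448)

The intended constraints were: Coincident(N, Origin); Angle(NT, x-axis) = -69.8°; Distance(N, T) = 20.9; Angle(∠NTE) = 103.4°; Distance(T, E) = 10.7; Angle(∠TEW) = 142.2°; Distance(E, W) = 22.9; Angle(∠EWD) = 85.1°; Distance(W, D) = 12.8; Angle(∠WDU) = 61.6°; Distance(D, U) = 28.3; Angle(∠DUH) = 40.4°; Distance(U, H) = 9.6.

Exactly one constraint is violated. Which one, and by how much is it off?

Distance(U, H) = 9.6 — off by 8.80.

N = (0.00, 0.00) ✓; NT at -69.80° ✓; |NT| = 20.90 ✓; ∠NTE = 103.4° ✓; |TE| = 10.70 ✓; ∠TEW = 142.2° ✓; |EW| = 22.90 ✓; ∠EWD = 85.10° ✓; |WD| = 12.80 ✓; ∠WDU = 61.60° ✓; |DU| = 28.30 ✓; ∠DUH = 40.37° ✓; |UH| = 0.8000 ✗.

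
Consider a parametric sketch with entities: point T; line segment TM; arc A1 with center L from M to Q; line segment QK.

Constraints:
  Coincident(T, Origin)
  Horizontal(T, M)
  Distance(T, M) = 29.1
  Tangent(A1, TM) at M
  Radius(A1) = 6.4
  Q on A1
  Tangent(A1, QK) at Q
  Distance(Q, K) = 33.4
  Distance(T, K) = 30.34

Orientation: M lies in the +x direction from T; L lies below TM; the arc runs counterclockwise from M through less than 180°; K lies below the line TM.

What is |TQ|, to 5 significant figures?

24.026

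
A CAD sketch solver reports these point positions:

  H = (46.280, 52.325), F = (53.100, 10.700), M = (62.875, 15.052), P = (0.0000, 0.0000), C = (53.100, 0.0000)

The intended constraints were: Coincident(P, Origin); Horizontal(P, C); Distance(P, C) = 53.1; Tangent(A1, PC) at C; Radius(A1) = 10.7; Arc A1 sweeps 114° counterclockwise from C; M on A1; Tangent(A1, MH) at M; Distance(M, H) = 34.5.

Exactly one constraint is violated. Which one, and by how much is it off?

Distance(M, H) = 34.5 — off by 6.30.

P = (0.00, 0.00) ✓; P.y = 0.00, C.y = 0.00 ✓; |PC| = 53.10 ✓; ∠(FC, CP) = 90.00° ✓; |FC| = 10.70 ✓; bearing(F→M) − bearing(F→C) = 114.0° ✓; |FM| = 10.70 ✓; ∠(FM, MH) = 90.00° ✓; |MH| = 40.80 ✗.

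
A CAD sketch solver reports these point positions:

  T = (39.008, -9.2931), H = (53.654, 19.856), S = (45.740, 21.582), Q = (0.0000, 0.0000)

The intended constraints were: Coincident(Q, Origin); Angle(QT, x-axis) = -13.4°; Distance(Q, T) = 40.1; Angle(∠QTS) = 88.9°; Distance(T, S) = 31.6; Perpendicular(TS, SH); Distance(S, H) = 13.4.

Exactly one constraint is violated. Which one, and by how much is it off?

Distance(S, H) = 13.4 — off by 5.30.

Q = (0.00, 0.00) ✓; QT at -13.40° ✓; |QT| = 40.10 ✓; ∠QTS = 88.90° ✓; |TS| = 31.60 ✓; ∠(TS, SH) = 90.00° ✓; |SH| = 8.100 ✗.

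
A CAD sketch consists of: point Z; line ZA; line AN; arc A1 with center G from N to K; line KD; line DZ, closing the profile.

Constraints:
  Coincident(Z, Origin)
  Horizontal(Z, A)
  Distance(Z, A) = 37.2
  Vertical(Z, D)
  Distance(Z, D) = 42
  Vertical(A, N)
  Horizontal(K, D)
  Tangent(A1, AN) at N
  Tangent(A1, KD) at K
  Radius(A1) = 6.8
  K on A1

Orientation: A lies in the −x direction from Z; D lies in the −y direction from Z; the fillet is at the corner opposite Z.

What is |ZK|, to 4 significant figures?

51.85

Z is at the origin; ZA is horizontal with |ZA| = 37.2 and A on the −x side, so A = (-37.20, 0.000). Z and D share the same x with |ZD| = 42.0 and D on the −y side, so D = (0.000, -42.00). The virtual corner opposite Z is at (-37.20, -42.00). Since A1 is tangent to AN there, GN ⟂ AN and since A1 is tangent to KD there, GK ⟂ KD, with radius 6.8, so the center G sits 6.8 in from both sides at G = (-30.40, -35.20). That places the tangent points at N = (-37.20, -35.20) on AN and K = (-30.40, -42.00) on KD. Then |ZK| = |K − Z| = 51.85.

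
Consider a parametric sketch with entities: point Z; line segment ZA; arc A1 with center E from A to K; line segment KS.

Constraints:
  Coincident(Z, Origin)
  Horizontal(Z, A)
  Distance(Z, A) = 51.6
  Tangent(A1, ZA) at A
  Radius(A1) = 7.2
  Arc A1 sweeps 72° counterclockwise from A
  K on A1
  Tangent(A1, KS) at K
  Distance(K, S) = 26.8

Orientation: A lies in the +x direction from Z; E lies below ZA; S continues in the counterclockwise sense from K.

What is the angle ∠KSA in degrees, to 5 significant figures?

8.4107°

Z is at the origin; Z and A share the same y with |ZA| = 51.6 and A on the +x side, so A = (51.600, 0.0000). Since A1 is tangent to ZA there, EA ⟂ ZA, so E = A + (0, -7.2) = (51.600, -7.2000). On A1, A sits at bearing 90° from E; a 72° counterclockwise sweep puts K at bearing 162°, so K = E + 7.2·(cos 162°, sin 162°) = (44.752, -4.9751). Tangency of A1 to KS means the radius EK is perpendicular to KS, so KS runs along (−sin 162°, cos 162°); with |KS| = 26.8, S = (36.471, -30.463). Then cos ∠KSA = SK·SA / (|SK||SA|), giving 8.4107°.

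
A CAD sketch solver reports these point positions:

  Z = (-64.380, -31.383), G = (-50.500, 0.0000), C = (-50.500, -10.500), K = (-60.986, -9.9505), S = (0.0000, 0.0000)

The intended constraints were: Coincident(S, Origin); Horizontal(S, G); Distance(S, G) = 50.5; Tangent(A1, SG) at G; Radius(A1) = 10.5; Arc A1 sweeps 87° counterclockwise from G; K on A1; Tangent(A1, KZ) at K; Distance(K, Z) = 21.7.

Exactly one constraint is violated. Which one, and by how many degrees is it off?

Tangent(A1, KZ) at K — off by 6.00°.

S = (0.00, 0.00) ✓; S.y = 0.00, G.y = 0.00 ✓; |SG| = 50.50 ✓; ∠(CG, GS) = 90.00° ✓; |CG| = 10.50 ✓; bearing(C→K) − bearing(C→G) = 87.00° ✓; |CK| = 10.50 ✓; ∠(CK, KZ) = 96.00° ✗; |KZ| = 21.70 ✓.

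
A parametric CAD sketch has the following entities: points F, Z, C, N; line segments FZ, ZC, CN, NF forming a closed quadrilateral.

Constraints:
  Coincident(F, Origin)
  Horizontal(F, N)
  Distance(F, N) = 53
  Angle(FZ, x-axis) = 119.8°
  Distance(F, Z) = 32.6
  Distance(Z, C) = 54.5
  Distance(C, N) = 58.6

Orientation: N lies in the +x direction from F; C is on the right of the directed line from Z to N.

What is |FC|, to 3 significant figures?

23.9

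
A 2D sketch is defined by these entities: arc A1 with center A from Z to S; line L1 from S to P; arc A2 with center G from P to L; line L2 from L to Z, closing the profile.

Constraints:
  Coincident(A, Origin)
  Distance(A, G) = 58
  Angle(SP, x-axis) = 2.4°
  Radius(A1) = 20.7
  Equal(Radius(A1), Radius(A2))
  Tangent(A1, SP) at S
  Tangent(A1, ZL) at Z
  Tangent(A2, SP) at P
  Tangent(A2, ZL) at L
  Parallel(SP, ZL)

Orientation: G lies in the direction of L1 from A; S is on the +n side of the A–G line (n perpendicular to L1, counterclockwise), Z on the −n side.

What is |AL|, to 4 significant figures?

61.58

The slot axis is L1's direction at 2.4°, so u = (cos 2.4°, sin 2.4°) = (0.9991, 0.04188) and n = (−sin 2.4°, cos 2.4°) = (-0.04188, 0.9991). A is at the origin and G lies 58.0 along u from A, so G = 58.0·u = (57.95, 2.429). Tangency of A1 to both parallel lines with radius 20.7 puts S and Z at A ± 20.7·n: S = (-0.8668, 20.68), Z = (0.8668, -20.68). Equal radii place P and L the same way about G: P = G + 20.7·n = (57.08, 23.11), L = G − 20.7·n = (58.82, -18.25). Then |AL| = |L − A| = 61.58.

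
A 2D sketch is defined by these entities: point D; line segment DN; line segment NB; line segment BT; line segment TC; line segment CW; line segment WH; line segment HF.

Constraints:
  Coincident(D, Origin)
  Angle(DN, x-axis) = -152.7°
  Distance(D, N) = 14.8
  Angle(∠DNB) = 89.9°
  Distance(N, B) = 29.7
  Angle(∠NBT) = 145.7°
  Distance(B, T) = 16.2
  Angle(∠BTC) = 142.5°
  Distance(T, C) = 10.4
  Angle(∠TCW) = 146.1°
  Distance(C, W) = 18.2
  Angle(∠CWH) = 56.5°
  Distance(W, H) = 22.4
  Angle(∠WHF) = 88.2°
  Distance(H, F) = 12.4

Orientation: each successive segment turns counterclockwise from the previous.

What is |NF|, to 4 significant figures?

38.26

D is at the origin; DN runs at -152.7° with length 14.8, so N = (-13.15, -6.788). ∠DNB = 89.9° gives NB at -62.60° from the x-axis; with |NB| = 29.7, B = (0.5164, -33.16). ∠NBT = 145.7° gives BT at -28.30° from the x-axis; with |BT| = 16.2, T = (14.78, -40.84). ∠BTC = 142.5° gives TC at 9.200° from the x-axis; with |TC| = 10.4, C = (25.05, -39.17). ∠TCW = 146.1° gives CW at 43.10° from the x-axis; with |CW| = 18.2, W = (38.34, -26.74). ∠CWH = 56.5° gives WH at 166.6° from the x-axis; with |WH| = 22.4, H = (16.55, -21.55). ∠WHF = 88.2° gives HF at -101.6° from the x-axis; with |HF| = 12.4, F = (14.05, -33.69). Then |NF| = |F − N| = 38.26.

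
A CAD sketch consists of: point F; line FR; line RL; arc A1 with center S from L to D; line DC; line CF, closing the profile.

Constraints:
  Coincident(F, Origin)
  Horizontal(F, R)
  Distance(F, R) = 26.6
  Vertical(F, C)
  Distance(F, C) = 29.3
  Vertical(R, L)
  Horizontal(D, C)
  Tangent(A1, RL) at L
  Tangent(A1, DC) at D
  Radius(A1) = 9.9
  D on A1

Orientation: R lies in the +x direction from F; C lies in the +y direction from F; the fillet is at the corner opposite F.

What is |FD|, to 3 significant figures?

33.7

The virtual corner opposite F is at (26.6, 29.3). Since A1 is tangent to RL there, SL ⟂ RL and the tangent condition forces SD to be normal to DC, with radius 9.9, so the center S sits 9.9 in from both sides at S = (16.7, 19.4). That places the tangent points at L = (26.6, 19.4) on RL and D = (16.7, 29.3) on DC. Then |FD| = |D − F| = 33.7.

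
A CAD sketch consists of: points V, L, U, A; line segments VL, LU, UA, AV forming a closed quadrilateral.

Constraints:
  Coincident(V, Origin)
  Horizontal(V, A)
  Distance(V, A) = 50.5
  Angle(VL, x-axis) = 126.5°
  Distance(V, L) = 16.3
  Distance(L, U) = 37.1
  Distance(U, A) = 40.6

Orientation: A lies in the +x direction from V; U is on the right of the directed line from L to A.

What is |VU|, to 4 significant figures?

20.81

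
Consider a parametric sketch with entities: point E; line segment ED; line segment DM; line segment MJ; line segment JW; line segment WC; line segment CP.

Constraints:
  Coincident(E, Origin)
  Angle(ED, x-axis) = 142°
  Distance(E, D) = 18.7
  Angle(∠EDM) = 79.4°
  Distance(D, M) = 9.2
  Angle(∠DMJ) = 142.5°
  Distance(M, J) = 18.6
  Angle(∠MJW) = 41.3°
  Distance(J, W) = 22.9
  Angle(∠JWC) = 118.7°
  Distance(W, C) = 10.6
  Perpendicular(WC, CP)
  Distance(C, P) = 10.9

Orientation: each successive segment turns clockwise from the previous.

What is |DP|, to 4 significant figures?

5.003

E is at the origin; ED runs at 142.0° with length 18.7, so D = (-14.74, 11.51). ∠EDM = 79.4° gives DM at 41.40° from the x-axis; with |DM| = 9.2, M = (-7.835, 17.60). ∠DMJ = 142.5° gives MJ at 3.900° from the x-axis; with |MJ| = 18.6, J = (10.72, 18.86). ∠MJW = 41.3° gives JW at -134.8° from the x-axis; with |JW| = 22.9, W = (-5.414, 2.613). ∠JWC = 118.7° gives WC at 163.9° from the x-axis; with |WC| = 10.6, C = (-15.60, 5.552). WC ⟂ CP, so CP runs at 73.90°; with |CP| = 10.9, P = (-12.58, 16.02). Then |DP| = |P − D| = 5.003.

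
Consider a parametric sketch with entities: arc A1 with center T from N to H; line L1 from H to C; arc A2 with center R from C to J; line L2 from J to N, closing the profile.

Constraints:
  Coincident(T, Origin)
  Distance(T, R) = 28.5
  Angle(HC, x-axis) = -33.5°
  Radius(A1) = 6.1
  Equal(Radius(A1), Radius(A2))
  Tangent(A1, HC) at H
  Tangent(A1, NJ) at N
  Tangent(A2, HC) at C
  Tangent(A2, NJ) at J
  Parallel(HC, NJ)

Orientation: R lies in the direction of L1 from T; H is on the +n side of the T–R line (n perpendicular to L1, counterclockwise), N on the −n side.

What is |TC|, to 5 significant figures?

29.145

Tangency of A1 to both parallel lines with radius 6.1 puts H and N at T ± 6.1·n: H = (3.3668, 5.0867), N = (-3.3668, -5.0867). Equal radii place C and J the same way about R: C = R + 6.1·n = (27.133, -10.644), J = R − 6.1·n = (20.399, -20.817). Then |TC| = |C − T| = 29.145.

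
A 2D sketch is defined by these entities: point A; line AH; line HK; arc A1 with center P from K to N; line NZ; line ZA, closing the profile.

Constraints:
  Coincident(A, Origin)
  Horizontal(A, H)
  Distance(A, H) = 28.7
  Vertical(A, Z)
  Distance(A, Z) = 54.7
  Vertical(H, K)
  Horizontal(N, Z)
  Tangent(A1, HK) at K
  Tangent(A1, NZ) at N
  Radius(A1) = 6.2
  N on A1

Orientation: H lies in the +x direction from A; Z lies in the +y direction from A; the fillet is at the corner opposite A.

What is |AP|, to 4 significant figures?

53.46

A is at the origin; AH is horizontal with |AH| = 28.7 and H on the +x side, so H = (28.70, 0.000). AZ is vertical with |AZ| = 54.7 and Z on the +y side, so Z = (0.000, 54.70). The virtual corner opposite A is at (28.70, 54.70). The tangent condition forces PK to be normal to HK and since A1 is tangent to NZ there, PN ⟂ NZ, with radius 6.2, so the center P sits 6.2 in from both sides at P = (22.50, 48.50). Then |AP| = |P − A| = 53.46.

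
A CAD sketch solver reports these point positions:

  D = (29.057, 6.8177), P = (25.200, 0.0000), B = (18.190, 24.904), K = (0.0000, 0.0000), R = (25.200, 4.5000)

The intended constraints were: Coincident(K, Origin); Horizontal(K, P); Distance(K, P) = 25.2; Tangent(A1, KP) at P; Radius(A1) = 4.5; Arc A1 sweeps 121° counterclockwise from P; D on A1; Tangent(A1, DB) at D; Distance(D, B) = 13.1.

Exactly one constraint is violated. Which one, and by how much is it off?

Distance(D, B) = 13.1 — off by 8.00.

K = (0.00, 0.00) ✓; K.y = 0.00, P.y = 0.00 ✓; |KP| = 25.20 ✓; ∠(RP, PK) = 90.00° ✓; |RP| = 4.500 ✓; bearing(R→D) − bearing(R→P) = 121.0° ✓; |RD| = 4.500 ✓; ∠(RD, DB) = 90.00° ✓; |DB| = 21.10 ✗.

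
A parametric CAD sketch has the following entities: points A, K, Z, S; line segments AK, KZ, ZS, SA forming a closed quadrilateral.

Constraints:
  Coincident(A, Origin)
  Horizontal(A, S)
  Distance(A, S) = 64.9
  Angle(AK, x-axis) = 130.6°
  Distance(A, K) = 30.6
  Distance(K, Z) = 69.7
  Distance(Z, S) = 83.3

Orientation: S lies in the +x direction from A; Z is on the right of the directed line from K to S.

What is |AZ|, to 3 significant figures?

45.2

Checks: |KZ| = 69.70 ✓; |ZS| = 83.30 ✓.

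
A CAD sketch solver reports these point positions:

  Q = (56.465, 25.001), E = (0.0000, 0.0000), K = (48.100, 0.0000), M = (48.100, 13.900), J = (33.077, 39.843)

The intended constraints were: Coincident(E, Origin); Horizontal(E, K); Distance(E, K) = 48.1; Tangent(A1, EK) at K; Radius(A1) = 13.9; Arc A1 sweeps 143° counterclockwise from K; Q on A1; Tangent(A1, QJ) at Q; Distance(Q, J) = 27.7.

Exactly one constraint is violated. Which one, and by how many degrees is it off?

Tangent(A1, QJ) at Q — off by 4.60°.

E = (0.00, 0.00) ✓; E.y = 0.00, K.y = 0.00 ✓; |EK| = 48.10 ✓; ∠(MK, KE) = 90.00° ✓; |MK| = 13.90 ✓; bearing(M→Q) − bearing(M→K) = 143.0° ✓; |MQ| = 13.90 ✓; ∠(MQ, QJ) = 85.40° ✗; |QJ| = 27.70 ✓.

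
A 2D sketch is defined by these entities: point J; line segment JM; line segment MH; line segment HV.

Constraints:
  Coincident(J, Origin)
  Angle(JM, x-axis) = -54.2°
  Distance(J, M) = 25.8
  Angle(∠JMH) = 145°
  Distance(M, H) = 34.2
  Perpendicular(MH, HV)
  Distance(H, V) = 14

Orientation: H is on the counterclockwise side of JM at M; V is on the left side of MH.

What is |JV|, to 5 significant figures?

55.340

J is at the origin; JM runs at -54.2° with length 25.8, so M = 25.8·(cos -54.2°, sin -54.2°) = (15.092, -20.925). ∠JMH = 145.0°, so MH runs at -54.2° + (180° − 145.0°) = -19.200° from the x-axis; with |MH| = 34.2, H = M + 34.2·(cos -19.200°, sin -19.200°) = (47.390, -32.173). The perpendicularity gives HV at right angles to MH; with |HV| = 14.0 on the left of MH, V = H + 14.0·(0.32887, 0.94438) = (51.994, -18.951). Then |JV| = |V − J| = 55.340.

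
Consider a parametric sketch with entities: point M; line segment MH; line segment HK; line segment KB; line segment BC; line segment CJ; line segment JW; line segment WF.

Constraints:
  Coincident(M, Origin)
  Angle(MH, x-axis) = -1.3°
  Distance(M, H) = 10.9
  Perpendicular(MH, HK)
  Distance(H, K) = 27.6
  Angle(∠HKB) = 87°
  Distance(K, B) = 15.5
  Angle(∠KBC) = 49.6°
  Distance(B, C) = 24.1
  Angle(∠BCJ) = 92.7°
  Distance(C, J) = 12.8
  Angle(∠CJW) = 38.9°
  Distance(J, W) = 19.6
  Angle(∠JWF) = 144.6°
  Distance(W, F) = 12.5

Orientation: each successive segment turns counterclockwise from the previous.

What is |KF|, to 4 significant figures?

26.10

∠CJW = 38.9° gives JW at -179.5° from the x-axis; with |JW| = 19.6, W = (2.479, 16.96). ∠JWF = 144.6° gives WF at -144.1° from the x-axis; with |WF| = 12.5, F = (-7.646, 9.628). Then |KF| = |F − K| = 26.10.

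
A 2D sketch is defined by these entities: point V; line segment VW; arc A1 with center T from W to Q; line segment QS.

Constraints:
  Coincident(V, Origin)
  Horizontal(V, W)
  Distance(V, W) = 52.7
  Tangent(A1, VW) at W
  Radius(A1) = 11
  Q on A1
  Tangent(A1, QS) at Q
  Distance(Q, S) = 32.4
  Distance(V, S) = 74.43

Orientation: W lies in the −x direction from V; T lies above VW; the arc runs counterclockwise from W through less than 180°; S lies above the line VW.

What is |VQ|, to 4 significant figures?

46.29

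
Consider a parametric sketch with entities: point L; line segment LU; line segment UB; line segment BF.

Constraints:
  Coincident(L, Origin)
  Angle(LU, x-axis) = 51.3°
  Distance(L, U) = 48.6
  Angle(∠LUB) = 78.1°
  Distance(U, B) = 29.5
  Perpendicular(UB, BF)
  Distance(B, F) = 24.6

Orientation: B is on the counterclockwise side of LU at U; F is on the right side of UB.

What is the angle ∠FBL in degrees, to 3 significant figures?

158°

L is at the origin; LU runs at 51.3° with length 48.6, so U = 48.6·(cos 51.3°, sin 51.3°) = (30.4, 37.9). ∠LUB = 78.1°, so UB runs at 51.3° + (180° − 78.1°) = 153° from the x-axis; with |UB| = 29.5, B = U + 29.5·(cos 153°, sin 153°) = (4.06, 51.2). UB ⟂ BF; with |BF| = 24.6 on the right of UB, F = B + 24.6·(0.451, 0.893) = (15.1, 73.2). Then cos ∠FBL = BF·BL / (|BF||BL|), giving 158°.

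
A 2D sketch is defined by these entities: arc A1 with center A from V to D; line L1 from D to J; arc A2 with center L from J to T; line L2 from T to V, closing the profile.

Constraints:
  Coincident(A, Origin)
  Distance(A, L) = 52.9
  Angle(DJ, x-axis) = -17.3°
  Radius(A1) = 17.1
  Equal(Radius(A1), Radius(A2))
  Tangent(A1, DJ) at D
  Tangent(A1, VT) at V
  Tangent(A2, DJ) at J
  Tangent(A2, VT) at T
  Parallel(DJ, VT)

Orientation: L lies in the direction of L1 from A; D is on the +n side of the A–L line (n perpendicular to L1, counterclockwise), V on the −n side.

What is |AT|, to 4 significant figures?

55.60

The slot axis is L1's direction at -17.3°, so u = (cos -17.3°, sin -17.3°) = (0.9548, -0.2974) and n = (−sin -17.3°, cos -17.3°) = (0.2974, 0.9548). A is at the origin and L lies 52.9 along u from A, so L = 52.9·u = (50.51, -15.73). Tangency of A1 to both parallel lines with radius 17.1 puts D and V at A ± 17.1·n: D = (5.085, 16.33), V = (-5.085, -16.33). Equal radii place J and T the same way about L: J = L + 17.1·n = (55.59, 0.5953), T = L − 17.1·n = (45.42, -32.06). Then |AT| = |T − A| = 55.60.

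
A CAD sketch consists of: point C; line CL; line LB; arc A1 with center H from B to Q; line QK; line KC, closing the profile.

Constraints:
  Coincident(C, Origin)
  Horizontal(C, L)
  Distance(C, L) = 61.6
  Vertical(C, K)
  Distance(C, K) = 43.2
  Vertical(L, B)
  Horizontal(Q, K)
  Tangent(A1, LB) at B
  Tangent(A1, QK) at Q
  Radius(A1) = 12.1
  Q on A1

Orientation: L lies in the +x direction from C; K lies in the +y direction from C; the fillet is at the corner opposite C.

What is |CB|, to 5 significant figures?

69.006

The virtual corner opposite C is at (61.600, 43.200). Since A1 is tangent to LB there, HB ⟂ LB and since A1 is tangent to QK there, HQ ⟂ QK, with radius 12.1, so the center H sits 12.1 in from both sides at H = (49.500, 31.100). That places the tangent points at B = (61.600, 31.100) on LB and Q = (49.500, 43.200) on QK. Then |CB| = |B − C| = 69.006.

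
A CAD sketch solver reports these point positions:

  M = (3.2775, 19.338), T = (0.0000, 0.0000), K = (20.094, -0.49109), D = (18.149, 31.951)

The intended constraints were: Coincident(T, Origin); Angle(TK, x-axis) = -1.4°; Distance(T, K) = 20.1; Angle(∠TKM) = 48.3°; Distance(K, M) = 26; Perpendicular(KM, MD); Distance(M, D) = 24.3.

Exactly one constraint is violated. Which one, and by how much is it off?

Distance(M, D) = 24.3 — off by 4.80.

T = (0.00, 0.00) ✓; TK at -1.400° ✓; |TK| = 20.10 ✓; ∠TKM = 48.30° ✓; |KM| = 26.00 ✓; ∠(KM, MD) = 90.00° ✓; |MD| = 19.50 ✗.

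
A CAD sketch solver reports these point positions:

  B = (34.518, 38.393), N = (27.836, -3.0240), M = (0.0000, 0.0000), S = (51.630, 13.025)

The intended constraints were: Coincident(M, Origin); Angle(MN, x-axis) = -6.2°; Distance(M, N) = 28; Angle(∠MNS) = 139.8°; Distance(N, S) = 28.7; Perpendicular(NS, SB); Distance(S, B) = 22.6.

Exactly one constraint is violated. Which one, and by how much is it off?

Distance(S, B) = 22.6 — off by 8.00.

M = (0.00, 0.00) ✓; MN at -6.200° ✓; |MN| = 28.00 ✓; ∠MNS = 139.8° ✓; |NS| = 28.70 ✓; ∠(NS, SB) = 90.00° ✓; |SB| = 30.60 ✗.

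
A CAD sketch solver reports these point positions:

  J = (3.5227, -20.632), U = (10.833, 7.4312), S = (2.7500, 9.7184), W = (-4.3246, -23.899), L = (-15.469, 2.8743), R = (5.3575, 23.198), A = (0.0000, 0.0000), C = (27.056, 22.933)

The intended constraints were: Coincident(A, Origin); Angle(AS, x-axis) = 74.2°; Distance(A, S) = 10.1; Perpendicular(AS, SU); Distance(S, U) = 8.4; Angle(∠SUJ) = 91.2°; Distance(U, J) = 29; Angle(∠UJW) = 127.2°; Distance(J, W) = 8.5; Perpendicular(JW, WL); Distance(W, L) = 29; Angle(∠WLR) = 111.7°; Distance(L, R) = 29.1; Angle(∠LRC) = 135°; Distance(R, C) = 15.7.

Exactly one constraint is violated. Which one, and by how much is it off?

Distance(R, C) = 15.7 — off by 6.00.

A = (0.00, 0.00) ✓; AS at 74.20° ✓; |AS| = 10.10 ✓; ∠(AS, SU) = 90.00° ✓; |SU| = 8.400 ✓; ∠SUJ = 91.20° ✓; |UJ| = 29.00 ✓; ∠UJW = 127.2° ✓; |JW| = 8.500 ✓; ∠(JW, WL) = 90.00° ✓; |WL| = 29.00 ✓; ∠WLR = 111.7° ✓; |LR| = 29.10 ✓; ∠LRC = 135.0° ✓; |RC| = 21.70 ✗.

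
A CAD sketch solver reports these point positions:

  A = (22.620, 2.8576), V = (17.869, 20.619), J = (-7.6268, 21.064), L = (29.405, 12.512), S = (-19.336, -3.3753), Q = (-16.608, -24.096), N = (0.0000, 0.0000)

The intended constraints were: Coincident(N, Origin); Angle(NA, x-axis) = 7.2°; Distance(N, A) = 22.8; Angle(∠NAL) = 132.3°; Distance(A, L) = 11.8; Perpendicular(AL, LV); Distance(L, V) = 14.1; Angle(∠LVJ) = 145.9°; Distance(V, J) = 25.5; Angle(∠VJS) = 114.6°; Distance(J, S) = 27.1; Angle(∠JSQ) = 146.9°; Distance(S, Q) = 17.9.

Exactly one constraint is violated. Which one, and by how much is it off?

Distance(S, Q) = 17.9 — off by 3.00.

N = (0.00, 0.00) ✓; NA at 7.200° ✓; |NA| = 22.80 ✓; ∠NAL = 132.3° ✓; |AL| = 11.80 ✓; ∠(AL, LV) = 90.00° ✓; |LV| = 14.10 ✓; ∠LVJ = 145.9° ✓; |VJ| = 25.50 ✓; ∠VJS = 114.6° ✓; |JS| = 27.10 ✓; ∠JSQ = 146.9° ✓; |SQ| = 20.90 ✗.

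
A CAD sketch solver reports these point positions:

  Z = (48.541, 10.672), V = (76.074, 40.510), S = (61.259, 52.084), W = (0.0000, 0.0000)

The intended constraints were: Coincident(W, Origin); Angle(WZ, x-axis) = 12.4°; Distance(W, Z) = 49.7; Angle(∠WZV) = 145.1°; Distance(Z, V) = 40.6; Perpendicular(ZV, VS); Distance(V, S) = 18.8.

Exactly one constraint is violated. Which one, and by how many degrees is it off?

Perpendicular(ZV, VS) — off by 4.70°.

W = (0.00, 0.00) ✓; WZ at 12.40° ✓; |WZ| = 49.70 ✓; ∠WZV = 145.1° ✓; |ZV| = 40.60 ✓; ∠(ZV, VS) = 94.70° ✗; |VS| = 18.80 ✓.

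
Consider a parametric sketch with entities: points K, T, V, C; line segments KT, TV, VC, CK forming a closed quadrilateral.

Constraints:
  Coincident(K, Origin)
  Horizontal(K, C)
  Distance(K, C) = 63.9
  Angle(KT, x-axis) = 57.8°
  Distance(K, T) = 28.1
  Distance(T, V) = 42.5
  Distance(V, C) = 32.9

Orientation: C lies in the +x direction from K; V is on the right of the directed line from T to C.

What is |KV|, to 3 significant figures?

37.0

Checks: |TV| = 42.50 ✓; |VC| = 32.90 ✓.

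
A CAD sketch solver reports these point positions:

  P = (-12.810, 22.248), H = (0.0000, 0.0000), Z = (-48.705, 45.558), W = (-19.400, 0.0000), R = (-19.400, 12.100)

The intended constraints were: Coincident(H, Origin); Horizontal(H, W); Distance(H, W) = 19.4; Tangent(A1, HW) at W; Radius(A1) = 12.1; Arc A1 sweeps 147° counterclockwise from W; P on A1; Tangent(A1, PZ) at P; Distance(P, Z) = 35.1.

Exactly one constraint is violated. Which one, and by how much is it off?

Distance(P, Z) = 35.1 — off by 7.70.

H = (0.00, 0.00) ✓; H.y = 0.00, W.y = 0.00 ✓; |HW| = 19.40 ✓; ∠(RW, WH) = 90.00° ✓; |RW| = 12.10 ✓; bearing(R→P) − bearing(R→W) = 147.0° ✓; |RP| = 12.10 ✓; ∠(RP, PZ) = 90.00° ✓; |PZ| = 42.80 ✗.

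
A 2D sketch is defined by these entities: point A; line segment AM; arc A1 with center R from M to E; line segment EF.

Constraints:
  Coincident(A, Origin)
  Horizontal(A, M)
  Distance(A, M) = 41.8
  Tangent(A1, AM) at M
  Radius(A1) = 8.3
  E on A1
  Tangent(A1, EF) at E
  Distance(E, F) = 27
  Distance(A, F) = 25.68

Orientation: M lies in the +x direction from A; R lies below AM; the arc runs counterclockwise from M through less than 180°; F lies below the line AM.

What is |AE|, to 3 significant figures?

36.4

Checks: |RE| = 8.300 ✓; ∠(RE, EF) = 90.00° ✓; |EF| = 27.00 ✓; |AF| = 25.68 ✓.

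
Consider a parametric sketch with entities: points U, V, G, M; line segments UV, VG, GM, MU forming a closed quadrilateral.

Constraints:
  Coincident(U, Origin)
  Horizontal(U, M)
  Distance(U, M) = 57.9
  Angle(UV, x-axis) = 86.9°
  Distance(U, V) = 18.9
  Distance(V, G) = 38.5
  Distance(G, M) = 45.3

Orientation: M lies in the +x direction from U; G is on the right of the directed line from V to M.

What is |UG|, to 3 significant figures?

23.0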